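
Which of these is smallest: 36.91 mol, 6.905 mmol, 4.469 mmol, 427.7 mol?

4.469 mmol

36.91 mol = 36.91 mol
6.905 mmol = 0.006905 mol
4.469 mmol = 0.004469 mol
427.7 mol = 427.7 mol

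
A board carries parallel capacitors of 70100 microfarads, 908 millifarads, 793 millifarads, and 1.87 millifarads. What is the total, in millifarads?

In millifarads:
  70100 microfarads = 70100e-3 millifarads = 70.1
  908 millifarads → 908
  793 millifarads → 793
  1.87 millifarads → 1.87
Sum: 70.1 + 908 + 793 + 1.87 = 1772.97

1772.97 millifarads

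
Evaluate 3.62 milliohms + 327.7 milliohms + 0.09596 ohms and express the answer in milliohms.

427.28 milliohms

In milliohms:
  3.62 milliohms → 3.62
  327.7 milliohms → 327.7
  0.09596 ohms = 0.09596 × 10^3 milliohms = 95.96
Sum: 3.62 + 327.7 + 95.96 = 427.28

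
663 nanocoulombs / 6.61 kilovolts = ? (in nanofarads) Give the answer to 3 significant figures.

(663 × 10^-9) / (6.61 × 10^3) = 100.3 × 10^-12 F

0.100 nanofarads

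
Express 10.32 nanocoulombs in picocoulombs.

nano = 1e-9, pico = 1e-12; factor is 1e3.
10.32 × 1e3 = 10320

10320 picocoulombs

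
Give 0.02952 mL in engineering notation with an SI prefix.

29.52 µL

= 29.52 × 10^-6 L; 10^-6 is micro.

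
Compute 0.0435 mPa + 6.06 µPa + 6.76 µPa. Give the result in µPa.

In µPa:
  0.0435 mPa = 0.0435e3 µPa = 43.5
  6.06 µPa → 6.06
  6.76 µPa → 6.76
Sum: 43.5 + 6.06 + 6.76 = 56.32

56.32 µPa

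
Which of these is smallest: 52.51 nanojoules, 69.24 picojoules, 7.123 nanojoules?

52.51 nanojoules = 0.00000005251 joules
69.24 picojoules = 0.00000000006924 joules
7.123 nanojoules = 0.000000007123 joules

69.24 picojoules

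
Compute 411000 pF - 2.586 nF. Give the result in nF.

408.414 nF

In nF:
  411000 pF = 411000 × 10⁻³ nF = 411
  2.586 nF → 2.586
Difference: 411 - 2.586 = 408.414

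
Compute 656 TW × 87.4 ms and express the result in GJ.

57334.4 GJ

656 × 10¹² × 87.4 × 10⁻³ = 57334.4 × 10⁹ J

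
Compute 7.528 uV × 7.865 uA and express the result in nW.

7.528e-6 × 7.865e-6 = 59.20772e-12 W

0.05920772 nW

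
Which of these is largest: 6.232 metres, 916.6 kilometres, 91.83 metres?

916.6 kilometres

6.232 metres = 6.232 metres
916.6 kilometres = 916600 metres
91.83 metres = 91.83 metres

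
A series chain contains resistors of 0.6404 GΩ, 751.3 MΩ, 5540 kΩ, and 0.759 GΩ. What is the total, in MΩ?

In MΩ:
  0.6404 GΩ = 0.6404 × 10³ MΩ = 640.4
  751.3 MΩ → 751.3
  5540 kΩ = 5540 × 10⁻³ MΩ = 5.54
  0.759 GΩ = 0.759 × 10³ MΩ = 759
Sum: 640.4 + 751.3 + 5.54 + 759 = 2156.24

2156.24 MΩ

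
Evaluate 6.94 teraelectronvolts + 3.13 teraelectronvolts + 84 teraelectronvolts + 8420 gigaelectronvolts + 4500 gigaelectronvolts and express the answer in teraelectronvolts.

In teraelectronvolts:
  6.94 teraelectronvolts → 6.94
  3.13 teraelectronvolts → 3.13
  84 teraelectronvolts → 84
  8420 gigaelectronvolts = 8420 × 10^-3 teraelectronvolts = 8.42
  4500 gigaelectronvolts = 4500 × 10^-3 teraelectronvolts = 4.5
Sum: 6.94 + 3.13 + 84 + 8.42 + 4.5 = 106.99

106.99 teraelectronvolts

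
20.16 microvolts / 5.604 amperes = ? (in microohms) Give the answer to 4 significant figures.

3.597 microohms

(20.16 × 10⁻⁶) / (5.604) = 3.59743 × 10⁻⁶ Ω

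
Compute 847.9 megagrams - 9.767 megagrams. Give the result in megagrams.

838.133 megagrams

In megagrams:
  847.9 megagrams → 847.9
  9.767 megagrams → 9.767
Difference: 847.9 - 9.767 = 838.133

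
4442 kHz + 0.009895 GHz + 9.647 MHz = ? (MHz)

23.984 MHz

In MHz:
  4442 kHz = 4442 × 10⁻³ MHz = 4.442
  0.009895 GHz = 0.009895 × 10³ MHz = 9.895
  9.647 MHz → 9.647
Sum: 4.442 + 9.895 + 9.647 = 23.984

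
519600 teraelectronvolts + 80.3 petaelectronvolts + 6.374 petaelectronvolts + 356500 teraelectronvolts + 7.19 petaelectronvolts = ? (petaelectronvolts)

In petaelectronvolts:
  519600 teraelectronvolts = 519600 × 10⁻³ petaelectronvolts = 519.6
  80.3 petaelectronvolts → 80.3
  6.374 petaelectronvolts → 6.374
  356500 teraelectronvolts = 356500 × 10⁻³ petaelectronvolts = 356.5
  7.19 petaelectronvolts → 7.19
Sum: 519.6 + 80.3 + 6.374 + 356.5 + 7.19 = 969.964

969.964 petaelectronvolts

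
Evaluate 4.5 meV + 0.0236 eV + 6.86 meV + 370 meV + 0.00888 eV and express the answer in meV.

In meV:
  4.5 meV → 4.5
  0.0236 eV = 0.0236 × 10^3 meV = 23.6
  6.86 meV → 6.86
  370 meV → 370
  0.00888 eV = 0.00888 × 10^3 meV = 8.88
Sum: 4.5 + 23.6 + 6.86 + 370 + 8.88 = 413.84

413.84 meV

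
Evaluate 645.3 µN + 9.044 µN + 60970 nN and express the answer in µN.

In µN:
  645.3 µN → 645.3
  9.044 µN → 9.044
  60970 nN = 60970 × 10⁻³ µN = 60.97
Sum: 645.3 + 9.044 + 60.97 = 715.314

715.314 µN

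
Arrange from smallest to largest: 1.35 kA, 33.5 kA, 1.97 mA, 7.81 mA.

1.35 kA = 1350 A
33.5 kA = 33500 A
1.97 mA = 0.00197 A
7.81 mA = 0.00781 A

1.97 mA < 7.81 mA < 1.35 kA < 33.5 kA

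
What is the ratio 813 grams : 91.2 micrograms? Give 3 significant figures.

(813) / (91.2 × 10^-6) = 8.914 × 10^6

8910000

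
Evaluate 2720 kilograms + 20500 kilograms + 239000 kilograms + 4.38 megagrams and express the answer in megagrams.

266.6 megagrams

In megagrams:
  2720 kilograms = 2720 × 10^-3 megagrams = 2.72
  20500 kilograms = 20500 × 10^-3 megagrams = 20.5
  239000 kilograms = 239000 × 10^-3 megagrams = 239
  4.38 megagrams → 4.38
Sum: 2.72 + 20.5 + 239 + 4.38 = 266.6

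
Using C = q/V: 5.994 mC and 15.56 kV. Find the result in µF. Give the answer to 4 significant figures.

0.3852 µF

(5.994 × 10^-3) / (15.56 × 10^3) = 0.385219 × 10^-6 F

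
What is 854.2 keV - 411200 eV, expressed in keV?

In keV:
  854.2 keV → 854.2
  411200 eV = 411200 × 10^-3 keV = 411.2
Difference: 854.2 - 411.2 = 443

443 keV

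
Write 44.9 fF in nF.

0.0000449 nF

femto = 10⁻¹⁵, nano = 10⁻⁹; factor is 10⁻⁶.
44.9 × 10⁻⁶ = 0.0000449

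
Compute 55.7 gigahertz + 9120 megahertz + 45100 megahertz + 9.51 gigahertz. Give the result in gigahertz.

119.43 gigahertz

In gigahertz:
  55.7 gigahertz → 55.7
  9120 megahertz = 9120 × 10⁻³ gigahertz = 9.12
  45100 megahertz = 45100 × 10⁻³ gigahertz = 45.1
  9.51 gigahertz → 9.51
Sum: 55.7 + 9.12 + 45.1 + 9.51 = 119.43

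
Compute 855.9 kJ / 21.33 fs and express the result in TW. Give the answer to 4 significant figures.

(855.9 × 10^3) / (21.33 × 10^-15) = 40.1266 × 10^18 W

40130000 TW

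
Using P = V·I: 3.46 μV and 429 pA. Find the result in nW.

0.00000148434 nW

3.46 × 10⁻⁶ × 429 × 10⁻¹² = 1484.34 × 10⁻¹⁸ W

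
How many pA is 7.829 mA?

7829000000 pA

milli = 10⁻³, pico = 10⁻¹²; factor is 10⁹.
7.829 × 10⁹ = 7829000000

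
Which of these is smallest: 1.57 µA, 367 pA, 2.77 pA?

2.77 pA

1.57 µA = 0.00000157 A
367 pA = 0.000000000367 A
2.77 pA = 0.00000000000277 A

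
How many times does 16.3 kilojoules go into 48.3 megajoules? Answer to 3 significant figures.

(48.3 × 10⁶) / (16.3 × 10³) = 2.963 × 10³

2960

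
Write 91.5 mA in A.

milli = 10⁻³, (no prefix) = 10⁰; factor is 10⁻³.
91.5 × 10⁻³ = 0.0915

0.0915 A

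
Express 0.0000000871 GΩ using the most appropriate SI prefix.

87.1 Ω

= 87.1 Ω; mantissa already in [1, 1000).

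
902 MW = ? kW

902000 kW

mega = 1e6, kilo = 1e3; factor is 1e3.
902 × 1e3 = 902000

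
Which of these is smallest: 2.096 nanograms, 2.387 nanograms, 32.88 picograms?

2.096 nanograms = 0.000000002096 grams
2.387 nanograms = 0.000000002387 grams
32.88 picograms = 0.00000000003288 grams

32.88 picograms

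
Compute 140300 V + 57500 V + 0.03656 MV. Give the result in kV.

234.36 kV

In kV:
  140300 V = 140300 × 10⁻³ kV = 140.3
  57500 V = 57500 × 10⁻³ kV = 57.5
  0.03656 MV = 0.03656 × 10³ kV = 36.56
Sum: 140.3 + 57.5 + 36.56 = 234.36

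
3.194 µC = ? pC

3194000 pC

micro = 1e-6, pico = 1e-12; factor is 1e6.
3.194 × 1e6 = 3194000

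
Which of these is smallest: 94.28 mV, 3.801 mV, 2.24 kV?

94.28 mV = 0.09428 V
3.801 mV = 0.003801 V
2.24 kV = 2240 V

3.801 mV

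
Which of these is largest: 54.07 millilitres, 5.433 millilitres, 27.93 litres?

27.93 litres

54.07 millilitres = 0.05407 litres
5.433 millilitres = 0.005433 litres
27.93 litres = 27.93 litres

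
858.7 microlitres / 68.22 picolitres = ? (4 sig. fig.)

(858.7 × 10^-6) / (68.22 × 10^-12) = 12.587 × 10^6

12590000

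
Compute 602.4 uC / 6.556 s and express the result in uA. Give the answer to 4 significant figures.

91.89 uA

(602.4 × 10⁻⁶) / (6.556) = 91.8853 × 10⁻⁶ A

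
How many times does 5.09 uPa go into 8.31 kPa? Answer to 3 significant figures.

1630000000

(8.31 × 10^3) / (5.09 × 10^-6) = 1.633 × 10^9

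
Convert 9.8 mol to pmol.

(no prefix) = 10⁰, pico = 10⁻¹²; factor is 10¹².
9.8 × 10¹² = 9800000000000

9800000000000 pmol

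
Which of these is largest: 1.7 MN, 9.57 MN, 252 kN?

9.57 MN

1.7 MN = 1700000 N
9.57 MN = 9570000 N
252 kN = 252000 N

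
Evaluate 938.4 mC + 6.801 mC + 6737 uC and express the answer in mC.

In mC:
  938.4 mC → 938.4
  6.801 mC → 6.801
  6737 uC = 6737e-3 mC = 6.737
Sum: 938.4 + 6.801 + 6.737 = 951.938

951.938 mC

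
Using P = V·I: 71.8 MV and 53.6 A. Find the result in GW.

71.8e6 × 53.6 = 3848.48e6 W

3.84848 GW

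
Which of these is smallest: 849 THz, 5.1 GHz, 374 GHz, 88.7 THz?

849 THz = 849000000000000 Hz
5.1 GHz = 5100000000 Hz
374 GHz = 374000000000 Hz
88.7 THz = 88700000000000 Hz

5.1 GHz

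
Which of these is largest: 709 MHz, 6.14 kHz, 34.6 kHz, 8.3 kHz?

709 MHz

709 MHz = 709000000 Hz
6.14 kHz = 6140 Hz
34.6 kHz = 34600 Hz
8.3 kHz = 8300 Hz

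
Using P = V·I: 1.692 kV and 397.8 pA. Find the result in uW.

1.692e3 × 397.8e-12 = 673.0776e-9 W

0.6730776 uW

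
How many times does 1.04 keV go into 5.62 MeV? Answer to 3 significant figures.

5400

(5.62e6) / (1.04e3) = 5.404e3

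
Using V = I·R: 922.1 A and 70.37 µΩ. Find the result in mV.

64.888177 mV

922.1 × 70.37 × 10^-6 = 64888.177 × 10^-6 V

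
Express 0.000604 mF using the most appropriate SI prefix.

604 nF

= 604e-9 F; 1e-9 is nano.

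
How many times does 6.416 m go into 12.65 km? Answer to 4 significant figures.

1972

(12.65 × 10^3) / (6.416) = 1.9716 × 10^3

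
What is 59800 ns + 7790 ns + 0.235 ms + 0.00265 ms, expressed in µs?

In µs:
  59800 ns = 59800e-3 µs = 59.8
  7790 ns = 7790e-3 µs = 7.79
  0.235 ms = 0.235e3 µs = 235
  0.00265 ms = 0.00265e3 µs = 2.65
Sum: 59.8 + 7.79 + 235 + 2.65 = 305.24

305.24 µs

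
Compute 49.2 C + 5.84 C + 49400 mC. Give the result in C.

In C:
  49.2 C → 49.2
  5.84 C → 5.84
  49400 mC = 49400 × 10⁻³ C = 49.4
Sum: 49.2 + 5.84 + 49.4 = 104.44

104.44 C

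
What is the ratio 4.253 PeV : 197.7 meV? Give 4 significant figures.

(4.253 × 10¹⁵) / (197.7 × 10⁻³) = 0.021512 × 10¹⁸

21510000000000000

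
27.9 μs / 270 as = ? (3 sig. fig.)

(27.9 × 10⁻⁶) / (270 × 10⁻¹⁸) = 0.1033 × 10¹²

103000000000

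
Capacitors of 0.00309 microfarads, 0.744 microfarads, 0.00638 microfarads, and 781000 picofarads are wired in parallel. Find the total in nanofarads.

In nanofarads:
  0.00309 microfarads = 0.00309 × 10^3 nanofarads = 3.09
  0.744 microfarads = 0.744 × 10^3 nanofarads = 744
  0.00638 microfarads = 0.00638 × 10^3 nanofarads = 6.38
  781000 picofarads = 781000 × 10^-3 nanofarads = 781
Sum: 3.09 + 744 + 6.38 + 781 = 1534.47

1534.47 nanofarads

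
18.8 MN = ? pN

mega = 10^6, pico = 10^-12; factor is 10^18.
18.8 × 10^18 = 18800000000000000000

18800000000000000000 pN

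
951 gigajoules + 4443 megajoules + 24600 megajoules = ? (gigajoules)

980.043 gigajoules

In gigajoules:
  951 gigajoules → 951
  4443 megajoules = 4443 × 10^-3 gigajoules = 4.443
  24600 megajoules = 24600 × 10^-3 gigajoules = 24.6
Sum: 951 + 4.443 + 24.6 = 980.043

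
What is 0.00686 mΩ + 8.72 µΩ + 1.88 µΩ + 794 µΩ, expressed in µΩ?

811.46 µΩ

In µΩ:
  0.00686 mΩ = 0.00686 × 10^3 µΩ = 6.86
  8.72 µΩ → 8.72
  1.88 µΩ → 1.88
  794 µΩ → 794
Sum: 6.86 + 8.72 + 1.88 + 794 = 811.46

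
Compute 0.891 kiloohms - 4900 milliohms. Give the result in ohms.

In ohms:
  0.891 kiloohms = 0.891e3 ohms = 891
  4900 milliohms = 4900e-3 ohms = 4.9
Difference: 891 - 4.9 = 886.1

886.1 ohms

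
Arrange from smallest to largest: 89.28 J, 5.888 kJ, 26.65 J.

89.28 J = 89.28 J
5.888 kJ = 5888 J
26.65 J = 26.65 J

26.65 J < 89.28 J < 5.888 kJ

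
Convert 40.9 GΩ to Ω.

40900000000 Ω

giga = 10^9, (no prefix) = 10^0; factor is 10^9.
40.9 × 10^9 = 40900000000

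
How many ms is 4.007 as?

0.000000000000004007 ms

atto = 1e-18, milli = 1e-3; factor is 1e-15.
4.007 × 1e-15 = 0.000000000000004007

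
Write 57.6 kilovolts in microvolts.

57600000000 microvolts

kilo = 10³, micro = 10⁻⁶; factor is 10⁹.
57.6 × 10⁹ = 57600000000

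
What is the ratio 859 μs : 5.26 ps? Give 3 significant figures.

163000000

(859 × 10^-6) / (5.26 × 10^-12) = 163.3 × 10^6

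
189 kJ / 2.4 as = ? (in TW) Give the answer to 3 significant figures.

(189 × 10³) / (2.4 × 10⁻¹⁸) = 78.75 × 10²¹ W

78800000000 TW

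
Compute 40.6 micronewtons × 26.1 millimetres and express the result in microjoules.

40.6 × 10⁻⁶ × 26.1 × 10⁻³ = 1059.66 × 10⁻⁹ J

1.05966 microjoules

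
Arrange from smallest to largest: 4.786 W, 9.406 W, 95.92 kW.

4.786 W = 4.786 W
9.406 W = 9.406 W
95.92 kW = 95920 W

4.786 W < 9.406 W < 95.92 kW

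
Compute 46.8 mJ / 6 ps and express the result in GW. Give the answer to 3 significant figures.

7.80 GW

(46.8 × 10⁻³) / (6 × 10⁻¹²) = 7.8 × 10⁹ W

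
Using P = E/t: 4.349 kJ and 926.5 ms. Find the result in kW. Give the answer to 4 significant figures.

(4.349 × 10^3) / (926.5 × 10^-3) = 0.00469401 × 10^6 W

4.694 kW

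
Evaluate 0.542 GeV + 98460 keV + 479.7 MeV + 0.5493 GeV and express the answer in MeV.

In MeV:
  0.542 GeV = 0.542e3 MeV = 542
  98460 keV = 98460e-3 MeV = 98.46
  479.7 MeV → 479.7
  0.5493 GeV = 0.5493e3 MeV = 549.3
Sum: 542 + 98.46 + 479.7 + 549.3 = 1669.46

1669.46 MeV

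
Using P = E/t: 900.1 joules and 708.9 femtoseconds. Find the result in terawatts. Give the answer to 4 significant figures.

1270 terawatts

(900.1) / (708.9 × 10^-15) = 1.26971 × 10^15 W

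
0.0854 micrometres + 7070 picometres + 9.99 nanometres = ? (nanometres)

In nanometres:
  0.0854 micrometres = 0.0854e3 nanometres = 85.4
  7070 picometres = 7070e-3 nanometres = 7.07
  9.99 nanometres → 9.99
Sum: 85.4 + 7.07 + 9.99 = 102.46

102.46 nanometres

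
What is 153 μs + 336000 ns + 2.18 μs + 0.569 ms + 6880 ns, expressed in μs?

1067.06 μs

In μs:
  153 μs → 153
  336000 ns = 336000e-3 μs = 336
  2.18 μs → 2.18
  0.569 ms = 0.569e3 μs = 569
  6880 ns = 6880e-3 μs = 6.88
Sum: 153 + 336 + 2.18 + 569 + 6.88 = 1067.06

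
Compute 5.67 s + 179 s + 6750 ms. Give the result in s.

In s:
  5.67 s → 5.67
  179 s → 179
  6750 ms = 6750 × 10^-3 s = 6.75
Sum: 5.67 + 179 + 6.75 = 191.42

191.42 s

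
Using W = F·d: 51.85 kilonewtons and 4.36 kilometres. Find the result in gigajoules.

0.226066 gigajoules

51.85 × 10³ × 4.36 × 10³ = 226.066 × 10⁶ J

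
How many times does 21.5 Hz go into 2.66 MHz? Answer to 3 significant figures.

124000

(2.66e6) / (21.5) = 0.1237e6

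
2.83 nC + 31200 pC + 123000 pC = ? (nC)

157.03 nC

In nC:
  2.83 nC → 2.83
  31200 pC = 31200 × 10⁻³ nC = 31.2
  123000 pC = 123000 × 10⁻³ nC = 123
Sum: 2.83 + 31.2 + 123 = 157.03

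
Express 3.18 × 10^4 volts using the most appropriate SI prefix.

= 31.8 × 10^3 volts; 10^3 is kilo.

31.8 kilovolts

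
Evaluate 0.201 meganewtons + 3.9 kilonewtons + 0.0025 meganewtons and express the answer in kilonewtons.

207.4 kilonewtons

In kilonewtons:
  0.201 meganewtons = 0.201 × 10^3 kilonewtons = 201
  3.9 kilonewtons → 3.9
  0.0025 meganewtons = 0.0025 × 10^3 kilonewtons = 2.5
Sum: 201 + 3.9 + 2.5 = 207.4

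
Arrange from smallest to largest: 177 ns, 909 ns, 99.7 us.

177 ns = 0.000000177 s
909 ns = 0.000000909 s
99.7 us = 0.0000997 s

177 ns < 909 ns < 99.7 us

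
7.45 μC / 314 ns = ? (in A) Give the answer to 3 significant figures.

(7.45 × 10^-6) / (314 × 10^-9) = 0.023726 × 10^3 A

23.7 A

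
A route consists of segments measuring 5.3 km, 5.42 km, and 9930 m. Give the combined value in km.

In km:
  5.3 km → 5.3
  5.42 km → 5.42
  9930 m = 9930e-3 km = 9.93
Sum: 5.3 + 5.42 + 9.93 = 20.65

20.65 km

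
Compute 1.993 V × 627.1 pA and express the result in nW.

1.2498103 nW

1.993 × 627.1 × 10⁻¹² = 1249.8103 × 10⁻¹² W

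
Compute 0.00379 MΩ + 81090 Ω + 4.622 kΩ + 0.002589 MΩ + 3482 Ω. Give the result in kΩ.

95.573 kΩ

In kΩ:
  0.00379 MΩ = 0.00379 × 10^3 kΩ = 3.79
  81090 Ω = 81090 × 10^-3 kΩ = 81.09
  4.622 kΩ → 4.622
  0.002589 MΩ = 0.002589 × 10^3 kΩ = 2.589
  3482 Ω = 3482 × 10^-3 kΩ = 3.482
Sum: 3.79 + 81.09 + 4.622 + 2.589 + 3.482 = 95.573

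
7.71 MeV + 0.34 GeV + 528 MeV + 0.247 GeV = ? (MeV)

1122.71 MeV

In MeV:
  7.71 MeV → 7.71
  0.34 GeV = 0.34e3 MeV = 340
  528 MeV → 528
  0.247 GeV = 0.247e3 MeV = 247
Sum: 7.71 + 340 + 528 + 247 = 1122.71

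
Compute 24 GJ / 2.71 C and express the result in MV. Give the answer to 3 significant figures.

8860 MV

(24 × 10^9) / (2.71) = 8.8561 × 10^9 V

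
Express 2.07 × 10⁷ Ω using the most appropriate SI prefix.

= 20.7 × 10⁶ Ω; 10⁶ is mega.

20.7 MΩ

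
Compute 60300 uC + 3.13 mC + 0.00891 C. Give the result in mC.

72.34 mC

In mC:
  60300 uC = 60300e-3 mC = 60.3
  3.13 mC → 3.13
  0.00891 C = 0.00891e3 mC = 8.91
Sum: 60.3 + 3.13 + 8.91 = 72.34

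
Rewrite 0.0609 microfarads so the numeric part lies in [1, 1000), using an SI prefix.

= 60.9 × 10^-9 farads; 10^-9 is nano.

60.9 nanofarads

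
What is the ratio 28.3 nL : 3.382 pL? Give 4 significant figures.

8368

(28.3e-9) / (3.382e-12) = 8.3678e3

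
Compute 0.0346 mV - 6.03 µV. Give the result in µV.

28.57 µV

In µV:
  0.0346 mV = 0.0346e3 µV = 34.6
  6.03 µV → 6.03
Difference: 34.6 - 6.03 = 28.57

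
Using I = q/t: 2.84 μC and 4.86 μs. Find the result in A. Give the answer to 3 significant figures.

(2.84 × 10⁻⁶) / (4.86 × 10⁻⁶) = 0.58436 A

0.584 A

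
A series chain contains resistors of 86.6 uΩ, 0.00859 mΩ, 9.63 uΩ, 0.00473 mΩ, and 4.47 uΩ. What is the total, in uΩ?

114.02 uΩ

In uΩ:
  86.6 uΩ → 86.6
  0.00859 mΩ = 0.00859 × 10^3 uΩ = 8.59
  9.63 uΩ → 9.63
  0.00473 mΩ = 0.00473 × 10^3 uΩ = 4.73
  4.47 uΩ → 4.47
Sum: 86.6 + 8.59 + 9.63 + 4.73 + 4.47 = 114.02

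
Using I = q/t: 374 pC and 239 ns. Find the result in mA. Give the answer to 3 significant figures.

1.56 mA

(374 × 10^-12) / (239 × 10^-9) = 1.5649 × 10^-3 A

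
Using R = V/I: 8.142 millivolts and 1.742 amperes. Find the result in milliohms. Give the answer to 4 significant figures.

(8.142 × 10^-3) / (1.742) = 4.67394 × 10^-3 Ω

4.674 milliohms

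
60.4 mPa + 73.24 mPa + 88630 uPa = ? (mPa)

222.27 mPa

In mPa:
  60.4 mPa → 60.4
  73.24 mPa → 73.24
  88630 uPa = 88630 × 10^-3 mPa = 88.63
Sum: 60.4 + 73.24 + 88.63 = 222.27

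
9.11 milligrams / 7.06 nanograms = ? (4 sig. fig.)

(9.11 × 10^-3) / (7.06 × 10^-9) = 1.2904 × 10^6

1290000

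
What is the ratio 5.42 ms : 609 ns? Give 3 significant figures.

8900

(5.42e-3) / (609e-9) = 0.0089e6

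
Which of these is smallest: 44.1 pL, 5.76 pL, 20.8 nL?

5.76 pL

44.1 pL = 0.0000000000441 L
5.76 pL = 0.00000000000576 L
20.8 nL = 0.0000000208 L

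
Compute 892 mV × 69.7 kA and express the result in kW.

892e-3 × 69.7e3 = 62172.4 W

62.1724 kW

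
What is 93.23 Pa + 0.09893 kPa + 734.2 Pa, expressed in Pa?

926.36 Pa

In Pa:
  93.23 Pa → 93.23
  0.09893 kPa = 0.09893 × 10^3 Pa = 98.93
  734.2 Pa → 734.2
Sum: 93.23 + 98.93 + 734.2 = 926.36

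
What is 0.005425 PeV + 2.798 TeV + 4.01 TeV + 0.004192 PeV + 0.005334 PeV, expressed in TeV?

21.759 TeV

In TeV:
  0.005425 PeV = 0.005425 × 10^3 TeV = 5.425
  2.798 TeV → 2.798
  4.01 TeV → 4.01
  0.004192 PeV = 0.004192 × 10^3 TeV = 4.192
  0.005334 PeV = 0.005334 × 10^3 TeV = 5.334
Sum: 5.425 + 2.798 + 4.01 + 4.192 + 5.334 = 21.759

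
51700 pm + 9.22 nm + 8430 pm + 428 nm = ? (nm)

In nm:
  51700 pm = 51700e-3 nm = 51.7
  9.22 nm → 9.22
  8430 pm = 8430e-3 nm = 8.43
  428 nm → 428
Sum: 51.7 + 9.22 + 8.43 + 428 = 497.35

497.35 nm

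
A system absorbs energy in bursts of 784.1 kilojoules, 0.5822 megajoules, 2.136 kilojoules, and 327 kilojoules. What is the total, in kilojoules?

1695.436 kilojoules

In kilojoules:
  784.1 kilojoules → 784.1
  0.5822 megajoules = 0.5822e3 kilojoules = 582.2
  2.136 kilojoules → 2.136
  327 kilojoules → 327
Sum: 784.1 + 582.2 + 2.136 + 327 = 1695.436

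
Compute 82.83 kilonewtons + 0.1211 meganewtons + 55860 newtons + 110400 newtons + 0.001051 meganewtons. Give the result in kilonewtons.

In kilonewtons:
  82.83 kilonewtons → 82.83
  0.1211 meganewtons = 0.1211e3 kilonewtons = 121.1
  55860 newtons = 55860e-3 kilonewtons = 55.86
  110400 newtons = 110400e-3 kilonewtons = 110.4
  0.001051 meganewtons = 0.001051e3 kilonewtons = 1.051
Sum: 82.83 + 121.1 + 55.86 + 110.4 + 1.051 = 371.241

371.241 kilonewtons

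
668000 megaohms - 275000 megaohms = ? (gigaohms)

393 gigaohms

In gigaohms:
  668000 megaohms = 668000 × 10^-3 gigaohms = 668
  275000 megaohms = 275000 × 10^-3 gigaohms = 275
Difference: 668 - 275 = 393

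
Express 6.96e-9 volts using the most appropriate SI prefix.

= 6.96e-9 volts; 1e-9 is nano.

6.96 nanovolts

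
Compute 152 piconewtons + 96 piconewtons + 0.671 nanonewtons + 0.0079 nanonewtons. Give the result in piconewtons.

926.9 piconewtons

In piconewtons:
  152 piconewtons → 152
  96 piconewtons → 96
  0.671 nanonewtons = 0.671 × 10^3 piconewtons = 671
  0.0079 nanonewtons = 0.0079 × 10^3 piconewtons = 7.9
Sum: 152 + 96 + 671 + 7.9 = 926.9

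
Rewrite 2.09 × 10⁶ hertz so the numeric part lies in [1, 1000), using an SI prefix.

= 2.09 × 10⁶ hertz; 10⁶ is mega.

2.09 megahertz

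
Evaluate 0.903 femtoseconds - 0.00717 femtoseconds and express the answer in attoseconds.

In attoseconds:
  0.903 femtoseconds = 0.903 × 10^3 attoseconds = 903
  0.00717 femtoseconds = 0.00717 × 10^3 attoseconds = 7.17
Difference: 903 - 7.17 = 895.83

895.83 attoseconds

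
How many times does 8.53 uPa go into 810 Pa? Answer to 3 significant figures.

95000000

(810) / (8.53 × 10^-6) = 94.96 × 10^6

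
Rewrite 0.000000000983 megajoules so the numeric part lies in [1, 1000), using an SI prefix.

983 microjoules

= 983 × 10⁻⁶ joules; 10⁻⁶ is micro.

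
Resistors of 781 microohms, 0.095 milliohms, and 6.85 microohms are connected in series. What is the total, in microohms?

In microohms:
  781 microohms → 781
  0.095 milliohms = 0.095 × 10^3 microohms = 95
  6.85 microohms → 6.85
Sum: 781 + 95 + 6.85 = 882.85

882.85 microohms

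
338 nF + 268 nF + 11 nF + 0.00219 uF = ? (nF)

619.19 nF

In nF:
  338 nF → 338
  268 nF → 268
  11 nF → 11
  0.00219 uF = 0.00219e3 nF = 2.19
Sum: 338 + 268 + 11 + 2.19 = 619.19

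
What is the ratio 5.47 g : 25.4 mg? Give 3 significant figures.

(5.47) / (25.4e-3) = 0.2154e3

215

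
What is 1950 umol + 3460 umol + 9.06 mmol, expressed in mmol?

In mmol:
  1950 umol = 1950 × 10⁻³ mmol = 1.95
  3460 umol = 3460 × 10⁻³ mmol = 3.46
  9.06 mmol → 9.06
Sum: 1.95 + 3.46 + 9.06 = 14.47

14.47 mmol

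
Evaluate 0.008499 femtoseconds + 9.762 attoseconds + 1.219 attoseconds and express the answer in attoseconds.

19.48 attoseconds

In attoseconds:
  0.008499 femtoseconds = 0.008499 × 10³ attoseconds = 8.499
  9.762 attoseconds → 9.762
  1.219 attoseconds → 1.219
Sum: 8.499 + 9.762 + 1.219 = 19.48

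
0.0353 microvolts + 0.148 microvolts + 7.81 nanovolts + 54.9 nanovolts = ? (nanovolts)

In nanovolts:
  0.0353 microvolts = 0.0353 × 10³ nanovolts = 35.3
  0.148 microvolts = 0.148 × 10³ nanovolts = 148
  7.81 nanovolts → 7.81
  54.9 nanovolts → 54.9
Sum: 35.3 + 148 + 7.81 + 54.9 = 246.01

246.01 nanovolts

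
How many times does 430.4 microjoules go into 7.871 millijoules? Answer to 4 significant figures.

(7.871e-3) / (430.4e-6) = 0.018288e3

18.29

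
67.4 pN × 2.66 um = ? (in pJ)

0.000179284 pJ

67.4e-12 × 2.66e-6 = 179.284e-18 J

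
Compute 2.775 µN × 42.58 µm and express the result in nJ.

2.775 × 10^-6 × 42.58 × 10^-6 = 118.1595 × 10^-12 J

0.1181595 nJ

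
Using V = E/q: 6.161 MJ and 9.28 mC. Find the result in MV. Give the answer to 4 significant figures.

(6.161 × 10⁶) / (9.28 × 10⁻³) = 0.663901 × 10⁹ V

663.9 MV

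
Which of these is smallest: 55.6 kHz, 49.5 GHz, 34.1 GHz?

55.6 kHz

55.6 kHz = 55600 Hz
49.5 GHz = 49500000000 Hz
34.1 GHz = 34100000000 Hz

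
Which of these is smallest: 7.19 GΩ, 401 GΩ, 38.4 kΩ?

38.4 kΩ

7.19 GΩ = 7190000000 Ω
401 GΩ = 401000000000 Ω
38.4 kΩ = 38400 Ω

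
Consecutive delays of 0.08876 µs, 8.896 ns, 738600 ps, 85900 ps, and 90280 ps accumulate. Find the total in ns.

1012.436 ns

In ns:
  0.08876 µs = 0.08876 × 10^3 ns = 88.76
  8.896 ns → 8.896
  738600 ps = 738600 × 10^-3 ns = 738.6
  85900 ps = 85900 × 10^-3 ns = 85.9
  90280 ps = 90280 × 10^-3 ns = 90.28
Sum: 88.76 + 8.896 + 738.6 + 85.9 + 90.28 = 1012.436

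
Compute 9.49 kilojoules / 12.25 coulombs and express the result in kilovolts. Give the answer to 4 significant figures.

0.7747 kilovolts

(9.49e3) / (12.25) = 0.774694e3 V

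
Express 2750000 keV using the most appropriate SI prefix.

2.75 GeV

= 2.75 × 10^9 eV; 10^9 is giga.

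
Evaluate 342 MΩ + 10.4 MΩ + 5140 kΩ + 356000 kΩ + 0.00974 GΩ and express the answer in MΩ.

723.28 MΩ

In MΩ:
  342 MΩ → 342
  10.4 MΩ → 10.4
  5140 kΩ = 5140e-3 MΩ = 5.14
  356000 kΩ = 356000e-3 MΩ = 356
  0.00974 GΩ = 0.00974e3 MΩ = 9.74
Sum: 342 + 10.4 + 5.14 + 356 + 9.74 = 723.28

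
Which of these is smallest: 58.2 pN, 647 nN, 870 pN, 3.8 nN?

58.2 pN

58.2 pN = 0.0000000000582 N
647 nN = 0.000000647 N
870 pN = 0.00000000087 N
3.8 nN = 0.0000000038 N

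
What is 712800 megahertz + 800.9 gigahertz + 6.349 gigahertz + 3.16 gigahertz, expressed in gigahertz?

1523.209 gigahertz

In gigahertz:
  712800 megahertz = 712800 × 10⁻³ gigahertz = 712.8
  800.9 gigahertz → 800.9
  6.349 gigahertz → 6.349
  3.16 gigahertz → 3.16
Sum: 712.8 + 800.9 + 6.349 + 3.16 = 1523.209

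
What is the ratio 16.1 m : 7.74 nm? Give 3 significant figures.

2080000000

(16.1) / (7.74 × 10^-9) = 2.08 × 10^9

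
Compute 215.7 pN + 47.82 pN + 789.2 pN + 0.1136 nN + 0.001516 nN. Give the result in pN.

In pN:
  215.7 pN → 215.7
  47.82 pN → 47.82
  789.2 pN → 789.2
  0.1136 nN = 0.1136e3 pN = 113.6
  0.001516 nN = 0.001516e3 pN = 1.516
Sum: 215.7 + 47.82 + 789.2 + 113.6 + 1.516 = 1167.836

1167.836 pN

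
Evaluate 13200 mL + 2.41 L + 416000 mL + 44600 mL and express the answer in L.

476.21 L

In L:
  13200 mL = 13200 × 10⁻³ L = 13.2
  2.41 L → 2.41
  416000 mL = 416000 × 10⁻³ L = 416
  44600 mL = 44600 × 10⁻³ L = 44.6
Sum: 13.2 + 2.41 + 416 + 44.6 = 476.21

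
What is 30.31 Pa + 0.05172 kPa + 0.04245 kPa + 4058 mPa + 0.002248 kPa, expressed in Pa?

130.786 Pa

In Pa:
  30.31 Pa → 30.31
  0.05172 kPa = 0.05172 × 10^3 Pa = 51.72
  0.04245 kPa = 0.04245 × 10^3 Pa = 42.45
  4058 mPa = 4058 × 10^-3 Pa = 4.058
  0.002248 kPa = 0.002248 × 10^3 Pa = 2.248
Sum: 30.31 + 51.72 + 42.45 + 4.058 + 2.248 = 130.786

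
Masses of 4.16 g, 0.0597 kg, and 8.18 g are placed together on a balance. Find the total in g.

In g:
  4.16 g → 4.16
  0.0597 kg = 0.0597 × 10^3 g = 59.7
  8.18 g → 8.18
Sum: 4.16 + 59.7 + 8.18 = 72.04

72.04 g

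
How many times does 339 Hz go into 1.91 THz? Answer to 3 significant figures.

(1.91 × 10¹²) / (339) = 0.005634 × 10¹²

5630000000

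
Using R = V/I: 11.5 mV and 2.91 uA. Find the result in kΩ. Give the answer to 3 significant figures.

(11.5 × 10^-3) / (2.91 × 10^-6) = 3.9519 × 10^3 Ω

3.95 kΩ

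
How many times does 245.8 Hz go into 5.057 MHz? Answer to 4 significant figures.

(5.057 × 10⁶) / (245.8) = 0.020574 × 10⁶

20570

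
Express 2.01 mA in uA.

2010 uA

milli = 10⁻³, micro = 10⁻⁶; factor is 10³.
2.01 × 10³ = 2010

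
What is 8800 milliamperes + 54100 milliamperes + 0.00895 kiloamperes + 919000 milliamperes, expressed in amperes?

In amperes:
  8800 milliamperes = 8800e-3 amperes = 8.8
  54100 milliamperes = 54100e-3 amperes = 54.1
  0.00895 kiloamperes = 0.00895e3 amperes = 8.95
  919000 milliamperes = 919000e-3 amperes = 919
Sum: 8.8 + 54.1 + 8.95 + 919 = 990.85

990.85 amperes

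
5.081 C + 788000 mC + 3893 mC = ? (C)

796.974 C

In C:
  5.081 C → 5.081
  788000 mC = 788000 × 10⁻³ C = 788
  3893 mC = 3893 × 10⁻³ C = 3.893
Sum: 5.081 + 788 + 3.893 = 796.974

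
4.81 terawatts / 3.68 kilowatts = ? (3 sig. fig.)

1310000000

(4.81 × 10^12) / (3.68 × 10^3) = 1.307 × 10^9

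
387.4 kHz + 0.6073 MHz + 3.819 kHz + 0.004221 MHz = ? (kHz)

In kHz:
  387.4 kHz → 387.4
  0.6073 MHz = 0.6073e3 kHz = 607.3
  3.819 kHz → 3.819
  0.004221 MHz = 0.004221e3 kHz = 4.221
Sum: 387.4 + 607.3 + 3.819 + 4.221 = 1002.74

1002.74 kHz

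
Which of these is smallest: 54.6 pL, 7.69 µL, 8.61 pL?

8.61 pL

54.6 pL = 0.0000000000546 L
7.69 µL = 0.00000769 L
8.61 pL = 0.00000000000861 L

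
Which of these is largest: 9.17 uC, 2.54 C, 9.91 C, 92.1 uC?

9.91 C

9.17 uC = 0.00000917 C
2.54 C = 2.54 C
9.91 C = 9.91 C
92.1 uC = 0.0000921 C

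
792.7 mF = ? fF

milli = 10^-3, femto = 10^-15; factor is 10^12.
792.7 × 10^12 = 792700000000000

792700000000000 fF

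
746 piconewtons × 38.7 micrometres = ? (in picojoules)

0.0288702 picojoules

746e-12 × 38.7e-6 = 28870.2e-18 J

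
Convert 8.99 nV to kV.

nano = 10⁻⁹, kilo = 10³; factor is 10⁻¹².
8.99 × 10⁻¹² = 0.00000000000899

0.00000000000899 kV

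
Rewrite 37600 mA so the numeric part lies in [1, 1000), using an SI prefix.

= 37.6 A; mantissa already in [1, 1000).

37.6 A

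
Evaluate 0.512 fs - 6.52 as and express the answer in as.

In as:
  0.512 fs = 0.512 × 10^3 as = 512
  6.52 as → 6.52
Difference: 512 - 6.52 = 505.48

505.48 as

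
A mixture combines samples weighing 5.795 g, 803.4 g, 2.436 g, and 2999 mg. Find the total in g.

In g:
  5.795 g → 5.795
  803.4 g → 803.4
  2.436 g → 2.436
  2999 mg = 2999 × 10⁻³ g = 2.999
Sum: 5.795 + 803.4 + 2.436 + 2.999 = 814.63

814.63 g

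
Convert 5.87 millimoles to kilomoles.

0.00000587 kilomoles

milli = 10⁻³, kilo = 10³; factor is 10⁻⁶.
5.87 × 10⁻⁶ = 0.00000587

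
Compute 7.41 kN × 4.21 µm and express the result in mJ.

7.41e3 × 4.21e-6 = 31.1961e-3 J

31.1961 mJ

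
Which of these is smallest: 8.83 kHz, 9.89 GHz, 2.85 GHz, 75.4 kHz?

8.83 kHz

8.83 kHz = 8830 Hz
9.89 GHz = 9890000000 Hz
2.85 GHz = 2850000000 Hz
75.4 kHz = 75400 Hz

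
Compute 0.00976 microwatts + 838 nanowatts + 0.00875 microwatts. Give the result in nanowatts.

856.51 nanowatts

In nanowatts:
  0.00976 microwatts = 0.00976 × 10³ nanowatts = 9.76
  838 nanowatts → 838
  0.00875 microwatts = 0.00875 × 10³ nanowatts = 8.75
Sum: 9.76 + 838 + 8.75 = 856.51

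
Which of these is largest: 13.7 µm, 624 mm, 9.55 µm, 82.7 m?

82.7 m

13.7 µm = 0.0000137 m
624 mm = 0.624 m
9.55 µm = 0.00000955 m
82.7 m = 82.7 m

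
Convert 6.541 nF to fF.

6541000 fF

nano = 1e-9, femto = 1e-15; factor is 1e6.
6.541 × 1e6 = 6541000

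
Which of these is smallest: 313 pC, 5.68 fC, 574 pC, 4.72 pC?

313 pC = 0.000000000313 C
5.68 fC = 0.00000000000000568 C
574 pC = 0.000000000574 C
4.72 pC = 0.00000000000472 C

5.68 fC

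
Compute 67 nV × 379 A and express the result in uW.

67 × 10^-9 × 379 = 25393 × 10^-9 W

25.393 uW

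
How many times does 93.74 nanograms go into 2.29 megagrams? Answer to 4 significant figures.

(2.29e6) / (93.74e-9) = 0.024429e15

24430000000000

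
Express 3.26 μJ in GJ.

micro = 1e-6, giga = 1e9; factor is 1e-15.
3.26 × 1e-15 = 0.00000000000000326

0.00000000000000326 GJ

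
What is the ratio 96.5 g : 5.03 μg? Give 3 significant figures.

(96.5) / (5.03e-6) = 19.18e6

19200000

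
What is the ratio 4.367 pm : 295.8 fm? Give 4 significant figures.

(4.367e-12) / (295.8e-15) = 0.014763e3

14.76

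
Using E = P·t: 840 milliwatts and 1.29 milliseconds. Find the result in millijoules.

1.0836 millijoules

840 × 10⁻³ × 1.29 × 10⁻³ = 1083.6 × 10⁻⁶ J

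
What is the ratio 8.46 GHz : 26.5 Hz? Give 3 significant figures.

319000000

(8.46 × 10^9) / (26.5) = 0.3192 × 10^9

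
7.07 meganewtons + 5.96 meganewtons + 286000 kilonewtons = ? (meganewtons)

299.03 meganewtons

In meganewtons:
  7.07 meganewtons → 7.07
  5.96 meganewtons → 5.96
  286000 kilonewtons = 286000e-3 meganewtons = 286
Sum: 7.07 + 5.96 + 286 = 299.03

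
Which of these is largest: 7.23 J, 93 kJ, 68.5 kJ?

7.23 J = 7.23 J
93 kJ = 93000 J
68.5 kJ = 68500 J

93 kJ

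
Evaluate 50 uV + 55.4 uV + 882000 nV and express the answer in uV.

In uV:
  50 uV → 50
  55.4 uV → 55.4
  882000 nV = 882000e-3 uV = 882
Sum: 50 + 55.4 + 882 = 987.4

987.4 uV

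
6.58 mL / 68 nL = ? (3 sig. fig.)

(6.58 × 10^-3) / (68 × 10^-9) = 0.09676 × 10^6

96800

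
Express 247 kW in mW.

kilo = 10³, milli = 10⁻³; factor is 10⁶.
247 × 10⁶ = 247000000

247000000 mW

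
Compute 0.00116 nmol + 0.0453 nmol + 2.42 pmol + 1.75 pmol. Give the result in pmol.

50.63 pmol

In pmol:
  0.00116 nmol = 0.00116 × 10³ pmol = 1.16
  0.0453 nmol = 0.0453 × 10³ pmol = 45.3
  2.42 pmol → 2.42
  1.75 pmol → 1.75
Sum: 1.16 + 45.3 + 2.42 + 1.75 = 50.63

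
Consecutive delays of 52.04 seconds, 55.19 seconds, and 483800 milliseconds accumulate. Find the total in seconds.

In seconds:
  52.04 seconds → 52.04
  55.19 seconds → 55.19
  483800 milliseconds = 483800e-3 seconds = 483.8
Sum: 52.04 + 55.19 + 483.8 = 591.03

591.03 seconds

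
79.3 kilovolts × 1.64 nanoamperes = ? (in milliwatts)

79.3 × 10^3 × 1.64 × 10^-9 = 130.052 × 10^-6 W

0.130052 milliwatts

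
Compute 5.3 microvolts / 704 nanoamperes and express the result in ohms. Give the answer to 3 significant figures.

7.53 ohms

(5.3 × 10^-6) / (704 × 10^-9) = 0.0075284 × 10^3 Ω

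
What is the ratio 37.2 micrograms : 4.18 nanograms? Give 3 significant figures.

8900

(37.2 × 10^-6) / (4.18 × 10^-9) = 8.9 × 10^3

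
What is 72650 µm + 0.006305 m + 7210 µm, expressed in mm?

In mm:
  72650 µm = 72650 × 10⁻³ mm = 72.65
  0.006305 m = 0.006305 × 10³ mm = 6.305
  7210 µm = 7210 × 10⁻³ mm = 7.21
Sum: 72.65 + 6.305 + 7.21 = 86.165

86.165 mm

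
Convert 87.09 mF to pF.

87090000000 pF

milli = 10⁻³, pico = 10⁻¹²; factor is 10⁹.
87.09 × 10⁹ = 87090000000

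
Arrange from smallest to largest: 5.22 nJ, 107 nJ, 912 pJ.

912 pJ < 5.22 nJ < 107 nJ

5.22 nJ = 0.00000000522 J
107 nJ = 0.000000107 J
912 pJ = 0.000000000912 J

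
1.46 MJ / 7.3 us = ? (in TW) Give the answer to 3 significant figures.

(1.46 × 10^6) / (7.3 × 10^-6) = 0.2 × 10^12 W

0.200 TW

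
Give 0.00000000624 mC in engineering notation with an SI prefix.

6.24 pC

= 6.24e-12 C; 1e-12 is pico.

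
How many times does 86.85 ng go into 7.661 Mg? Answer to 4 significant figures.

88210000000000

(7.661 × 10⁶) / (86.85 × 10⁻⁹) = 0.08821 × 10¹⁵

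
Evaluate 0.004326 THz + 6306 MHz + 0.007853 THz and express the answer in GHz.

18.485 GHz

In GHz:
  0.004326 THz = 0.004326 × 10³ GHz = 4.326
  6306 MHz = 6306 × 10⁻³ GHz = 6.306
  0.007853 THz = 0.007853 × 10³ GHz = 7.853
Sum: 4.326 + 6.306 + 7.853 = 18.485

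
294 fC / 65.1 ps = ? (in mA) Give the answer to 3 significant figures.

(294e-15) / (65.1e-12) = 4.5161e-3 A

4.52 mA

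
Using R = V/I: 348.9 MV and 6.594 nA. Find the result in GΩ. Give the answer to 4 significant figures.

52910000 GΩ

(348.9 × 10⁶) / (6.594 × 10⁻⁹) = 52.9117 × 10¹⁵ Ω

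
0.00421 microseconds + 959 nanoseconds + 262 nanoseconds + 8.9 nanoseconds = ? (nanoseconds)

In nanoseconds:
  0.00421 microseconds = 0.00421e3 nanoseconds = 4.21
  959 nanoseconds → 959
  262 nanoseconds → 262
  8.9 nanoseconds → 8.9
Sum: 4.21 + 959 + 262 + 8.9 = 1234.11

1234.11 nanoseconds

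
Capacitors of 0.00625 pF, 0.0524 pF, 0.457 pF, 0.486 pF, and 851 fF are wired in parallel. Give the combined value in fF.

In fF:
  0.00625 pF = 0.00625 × 10^3 fF = 6.25
  0.0524 pF = 0.0524 × 10^3 fF = 52.4
  0.457 pF = 0.457 × 10^3 fF = 457
  0.486 pF = 0.486 × 10^3 fF = 486
  851 fF → 851
Sum: 6.25 + 52.4 + 457 + 486 + 851 = 1852.65

1852.65 fF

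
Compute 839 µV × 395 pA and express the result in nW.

839 × 10⁻⁶ × 395 × 10⁻¹² = 331405 × 10⁻¹⁸ W

0.000331405 nW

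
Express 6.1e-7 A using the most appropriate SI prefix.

610 nA

= 610e-9 A; 1e-9 is nano.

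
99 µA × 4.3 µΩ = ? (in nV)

0.4257 nV

99e-6 × 4.3e-6 = 425.7e-12 V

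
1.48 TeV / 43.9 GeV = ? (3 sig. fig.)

33.7

(1.48 × 10^12) / (43.9 × 10^9) = 0.03371 × 10^3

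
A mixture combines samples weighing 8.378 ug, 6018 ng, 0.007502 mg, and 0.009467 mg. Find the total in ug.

In ug:
  8.378 ug → 8.378
  6018 ng = 6018 × 10⁻³ ug = 6.018
  0.007502 mg = 0.007502 × 10³ ug = 7.502
  0.009467 mg = 0.009467 × 10³ ug = 9.467
Sum: 8.378 + 6.018 + 7.502 + 9.467 = 31.365

31.365 ug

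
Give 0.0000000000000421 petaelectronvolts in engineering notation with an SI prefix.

= 42.1 electronvolts; mantissa already in [1, 1000).

42.1 electronvolts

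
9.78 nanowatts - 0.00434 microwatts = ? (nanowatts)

5.44 nanowatts

In nanowatts:
  9.78 nanowatts → 9.78
  0.00434 microwatts = 0.00434e3 nanowatts = 4.34
Difference: 9.78 - 4.34 = 5.44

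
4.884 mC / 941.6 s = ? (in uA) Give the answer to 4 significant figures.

5.187 uA

(4.884 × 10⁻³) / (941.6) = 0.00518692 × 10⁻³ A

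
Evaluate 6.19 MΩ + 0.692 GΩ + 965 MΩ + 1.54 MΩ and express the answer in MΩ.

In MΩ:
  6.19 MΩ → 6.19
  0.692 GΩ = 0.692 × 10^3 MΩ = 692
  965 MΩ → 965
  1.54 MΩ → 1.54
Sum: 6.19 + 692 + 965 + 1.54 = 1664.73

1664.73 MΩ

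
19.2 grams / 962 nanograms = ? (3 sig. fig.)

20000000

(19.2) / (962e-9) = 0.01996e9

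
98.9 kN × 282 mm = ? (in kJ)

98.9e3 × 282e-3 = 27889.8 J

27.8898 kJ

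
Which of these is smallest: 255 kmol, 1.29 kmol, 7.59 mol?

7.59 mol

255 kmol = 255000 mol
1.29 kmol = 1290 mol
7.59 mol = 7.59 mol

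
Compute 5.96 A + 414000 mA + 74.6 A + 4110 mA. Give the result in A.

In A:
  5.96 A → 5.96
  414000 mA = 414000 × 10^-3 A = 414
  74.6 A → 74.6
  4110 mA = 4110 × 10^-3 A = 4.11
Sum: 5.96 + 414 + 74.6 + 4.11 = 498.67

498.67 A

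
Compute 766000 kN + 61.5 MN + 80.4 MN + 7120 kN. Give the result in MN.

915.02 MN

In MN:
  766000 kN = 766000 × 10^-3 MN = 766
  61.5 MN → 61.5
  80.4 MN → 80.4
  7120 kN = 7120 × 10^-3 MN = 7.12
Sum: 766 + 61.5 + 80.4 + 7.12 = 915.02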